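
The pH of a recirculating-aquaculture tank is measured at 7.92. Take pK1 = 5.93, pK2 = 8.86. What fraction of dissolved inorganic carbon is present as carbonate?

α₂ = 1 / (1 + [H⁺]/K2 + [H⁺]²/(K1K2)) = 1 / (1 + 10^+0.94 + 10^-1.05)
   = 1 / (1 + 8.7096 + 0.089125) = 1/9.7988 = 0.1021

α₂ = 0.102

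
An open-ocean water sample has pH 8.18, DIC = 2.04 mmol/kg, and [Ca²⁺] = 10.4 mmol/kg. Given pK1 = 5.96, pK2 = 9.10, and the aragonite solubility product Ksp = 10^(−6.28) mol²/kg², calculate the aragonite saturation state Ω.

Ω = 4.32

α₂ = 1 / (1 + [H⁺]/K2 + [H⁺]²/(K1K2)) = 1 / (1 + 10^+0.92 + 10^-1.30)
   = 1 / (1 + 8.3176 + 0.050119) = 1/9.3678 = 0.1067
[CO3²⁻] = α₂ × DIC = 0.1067 × 2.04 = 0.2178 mmol/kg
Ksp = 10^(−6.28) = 5.248×10^-7
Ω = [Ca²⁺][CO3²⁻]/Ksp = (10.4×10^-3)(2.178×10^-4) / 5.248×10^-7 = 4.32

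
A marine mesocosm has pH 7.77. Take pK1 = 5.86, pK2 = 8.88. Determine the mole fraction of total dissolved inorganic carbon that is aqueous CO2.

α₀ = 1 / (1 + K1/[H⁺] + K1K2/[H⁺]²) = 1 / (1 + 10^+1.91 + 10^+0.80)
   = 1 / (1 + 81.283 + 6.3096) = 1/88.593 = 0.01129

α₀ = 0.0113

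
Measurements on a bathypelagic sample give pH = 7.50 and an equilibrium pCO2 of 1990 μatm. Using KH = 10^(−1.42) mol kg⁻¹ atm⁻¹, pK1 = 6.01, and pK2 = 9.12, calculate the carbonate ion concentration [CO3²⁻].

[CO3²⁻] = 0.0561 mmol/kg

[CO2*] = KH · pCO2 = 10^(−1.42) × 1990×10^-6 = 7.566×10^-5 mol/kg
α₀ = 1/(1 + K1/[H⁺] + K1K2/[H⁺]²) = 1/(1 + 10^+1.49 + 10^-0.13) = 0.03063
DIC = [CO2*]/α₀ = 7.566×10^-5 / 0.03063 = 2.470 mmol/kg
[CO3²⁻] = α₂·DIC; α₂ = 0.02271, so [CO3²⁻] = 0.02271 × 2.470 = 0.0561 mmol/kg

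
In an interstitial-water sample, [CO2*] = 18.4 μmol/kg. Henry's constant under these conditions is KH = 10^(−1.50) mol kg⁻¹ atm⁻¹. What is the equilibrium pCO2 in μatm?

KH = 10^(−1.50) = 3.162×10^-2 mol kg⁻¹ atm⁻¹
pCO2 = [CO2*]/KH = 18.4×10^-6 / 3.162×10^-2 = 5.82×10^-4 atm = 582 μatm

pCO2 = 582 μatm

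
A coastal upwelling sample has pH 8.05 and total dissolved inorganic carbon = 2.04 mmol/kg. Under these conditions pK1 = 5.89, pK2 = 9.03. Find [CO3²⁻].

α₂ = 1 / (1 + [H⁺]/K2 + [H⁺]²/(K1K2)) = 1 / (1 + 10^+0.98 + 10^-1.18)
   = 1 / (1 + 9.5499 + 0.066069) = 1/10.616 = 0.09420
[CO3²⁻] = α₂ × DIC = 0.09420 × 2.04 = 0.192 mmol/kg

[CO3²⁻] = 0.192 mmol/kg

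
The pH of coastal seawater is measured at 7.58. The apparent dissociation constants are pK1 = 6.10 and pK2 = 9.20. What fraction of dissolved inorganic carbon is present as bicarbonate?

α₁ = 1 / (1 + [H⁺]/K1 + K2/[H⁺]) = 1 / (1 + 10^-1.48 + 10^-1.62)
   = 1 / (1 + 0.033113 + 0.023988) = 1/1.0571 = 0.9460

α₁ = 0.946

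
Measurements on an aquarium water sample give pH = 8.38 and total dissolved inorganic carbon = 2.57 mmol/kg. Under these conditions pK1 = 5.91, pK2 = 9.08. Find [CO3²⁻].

[CO3²⁻] = 0.426 mmol/kg

α₂ = 1 / (1 + [H⁺]/K2 + [H⁺]²/(K1K2)) = 1 / (1 + 10^+0.70 + 10^-1.77)
   = 1 / (1 + 5.0119 + 0.016982) = 1/6.0289 = 0.1659
[CO3²⁻] = α₂ × DIC = 0.1659 × 2.57 = 0.426 mmol/kg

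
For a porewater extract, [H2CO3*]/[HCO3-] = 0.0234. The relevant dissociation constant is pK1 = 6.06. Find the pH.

pH = 7.69

From K1 = [H⁺][HCO3-]/[H2CO3*]:  pH = pK1 − log₁₀([H2CO3*]/[HCO3-])
log₁₀(0.0234) = -1.631
pH = 6.06 − (-1.631) = 7.69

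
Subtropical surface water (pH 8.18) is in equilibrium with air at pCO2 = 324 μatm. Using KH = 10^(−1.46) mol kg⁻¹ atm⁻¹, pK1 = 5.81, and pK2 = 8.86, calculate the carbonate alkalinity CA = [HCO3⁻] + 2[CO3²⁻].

CA = 3.73 mmol/kg

[CO2*] = KH · pCO2 = 10^(−1.46) × 324×10^-6 = 1.123×10^-5 mol/kg
α₀ = 1/(1 + K1/[H⁺] + K1K2/[H⁺]²) = 1/(1 + 10^+2.37 + 10^+1.69) = 0.003516
DIC = [CO2*]/α₀ = 1.123×10^-5 / 0.003516 = 3.195 mmol/kg
CA = (α₁ + 2α₂)·DIC = (0.8243 + 2×0.1722) × 3.195 = 3.73 mmol/kg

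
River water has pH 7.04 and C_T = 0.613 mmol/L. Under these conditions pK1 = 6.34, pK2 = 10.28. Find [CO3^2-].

α₂ = 1 / (1 + [H⁺]/K2 + [H⁺]²/(K1K2)) = 1 / (1 + 10^+3.24 + 10^+2.54)
   = 1 / (1 + 1737.8 + 346.74) = 1/2085.5 = 0.0004795
[CO3²⁻] = α₂ × DIC = 0.0004795 × 0.613 = 0.000294 mmol/L = 0.294 μmol/L

[CO3²⁻] = 0.294 μmol/L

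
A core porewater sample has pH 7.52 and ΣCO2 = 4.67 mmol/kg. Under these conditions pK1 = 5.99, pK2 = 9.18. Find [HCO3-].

α₁ = 1 / (1 + [H⁺]/K1 + K2/[H⁺]) = 1 / (1 + 10^-1.53 + 10^-1.66)
   = 1 / (1 + 0.029512 + 0.021878) = 1/1.0514 = 0.9511
[HCO3⁻] = α₁ × DIC = 0.9511 × 4.67 = 4.44 mmol/kg

[HCO3⁻] = 4.44 mmol/kg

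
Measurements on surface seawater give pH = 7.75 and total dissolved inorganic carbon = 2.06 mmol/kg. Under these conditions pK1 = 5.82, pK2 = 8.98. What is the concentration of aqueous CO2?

α₀ = 1 / (1 + K1/[H⁺] + K1K2/[H⁺]²) = 1 / (1 + 10^+1.93 + 10^+0.70)
   = 1 / (1 + 85.114 + 5.0119) = 1/91.126 = 0.01097
[CO2*] = α₀ × DIC = 0.01097 × 2.06 = 0.0226 mmol/kg

[CO2*] = 0.0226 mmol/kg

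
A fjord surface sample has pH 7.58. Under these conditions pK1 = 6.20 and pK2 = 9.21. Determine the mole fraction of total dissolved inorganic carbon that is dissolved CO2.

α₀ = 0.0391

α₀ = 1 / (1 + K1/[H⁺] + K1K2/[H⁺]²) = 1 / (1 + 10^+1.38 + 10^-0.25)
   = 1 / (1 + 23.988 + 0.56234) = 1/25.551 = 0.03914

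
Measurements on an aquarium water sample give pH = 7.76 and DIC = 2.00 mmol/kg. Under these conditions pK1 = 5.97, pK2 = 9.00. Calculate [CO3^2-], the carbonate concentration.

α₂ = 1 / (1 + [H⁺]/K2 + [H⁺]²/(K1K2)) = 1 / (1 + 10^+1.24 + 10^-0.55)
   = 1 / (1 + 17.378 + 0.28184) = 1/18.660 = 0.05359
[CO3²⁻] = α₂ × DIC = 0.05359 × 2.00 = 0.107 mmol/kg

[CO3²⁻] = 0.107 mmol/kg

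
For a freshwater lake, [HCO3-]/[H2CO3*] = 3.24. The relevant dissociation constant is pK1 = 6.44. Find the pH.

pH = 6.95

From K1 = [H⁺][HCO3-]/[H2CO3*]:  pH = pK1 + log₁₀([HCO3-]/[H2CO3*])
log₁₀(3.24) = +0.511
pH = 6.44 + (+0.511) = 6.95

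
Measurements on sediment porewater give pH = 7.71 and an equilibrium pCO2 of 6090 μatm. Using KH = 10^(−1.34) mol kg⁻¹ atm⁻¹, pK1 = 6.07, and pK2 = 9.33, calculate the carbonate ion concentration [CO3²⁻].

[CO2*] = KH · pCO2 = 10^(−1.34) × 6090×10^-6 = 2.784×10^-4 mol/kg
α₀ = 1/(1 + K1/[H⁺] + K1K2/[H⁺]²) = 1/(1 + 10^+1.64 + 10^+0.02) = 0.02188
DIC = [CO2*]/α₀ = 2.784×10^-4 / 0.02188 = 12.72 mmol/kg
[CO3²⁻] = α₂·DIC; α₂ = 0.02291, so [CO3²⁻] = 0.02291 × 12.72 = 0.291 mmol/kg

[CO3²⁻] = 0.291 mmol/kg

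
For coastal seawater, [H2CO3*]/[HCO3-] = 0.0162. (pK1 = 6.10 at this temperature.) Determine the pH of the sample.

From K1 = [H⁺][HCO3-]/[H2CO3*]:  pH = pK1 − log₁₀([H2CO3*]/[HCO3-])
log₁₀(0.0162) = -1.790
pH = 6.10 − (-1.790) = 7.89

pH = 7.89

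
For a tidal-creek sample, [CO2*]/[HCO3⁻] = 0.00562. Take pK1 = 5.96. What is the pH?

pH = 8.21

From K1 = [H⁺][HCO3⁻]/[CO2*]:  pH = pK1 − log₁₀([CO2*]/[HCO3⁻])
log₁₀(0.00562) = -2.250
pH = 5.96 − (-2.250) = 8.21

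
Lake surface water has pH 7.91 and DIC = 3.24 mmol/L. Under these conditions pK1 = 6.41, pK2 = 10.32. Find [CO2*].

α₀ = 1 / (1 + K1/[H⁺] + K1K2/[H⁺]²) = 1 / (1 + 10^+1.50 + 10^-0.91)
   = 1 / (1 + 31.623 + 0.12303) = 1/32.746 = 0.03054
[CO2*] = α₀ × DIC = 0.03054 × 3.24 = 0.0989 mmol/L

[CO2*] = 0.0989 mmol/L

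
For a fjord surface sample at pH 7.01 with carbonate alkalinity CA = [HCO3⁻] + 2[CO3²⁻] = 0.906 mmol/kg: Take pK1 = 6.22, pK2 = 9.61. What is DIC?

DIC = 1.05 mmol/kg

CA = [HCO3⁻] + 2[CO3²⁻] = (α₁ + 2α₂)·DIC
At pH 7.01: [H⁺]/K1 = 10^-0.79 = 0.16218, K2/[H⁺] = 10^-2.60 = 0.0025119
α₁ = 1/(1 + 0.16218 + 0.0025119) = 1/1.1647 = 0.8586; α₂ = α₁·K2/[H⁺] = 0.002157
α₁ + 2α₂ = 0.8629
DIC = CA / (α₁ + 2α₂) = 0.906 / 0.8629 = 1.05 mmol/kg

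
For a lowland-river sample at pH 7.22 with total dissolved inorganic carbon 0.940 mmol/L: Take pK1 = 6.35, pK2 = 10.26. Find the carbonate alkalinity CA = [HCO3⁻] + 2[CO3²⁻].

CA = 0.829 mmol/L

CA = [HCO3⁻] + 2[CO3²⁻] = (α₁ + 2α₂)·DIC
At pH 7.22: [H⁺]/K1 = 10^-0.87 = 0.13490, K2/[H⁺] = 10^-3.04 = 0.00091201
α₁ = 1/(1 + 0.13490 + 0.00091201) = 1/1.1358 = 0.8804; α₂ = α₁·K2/[H⁺] = 0.0008030
α₁ + 2α₂ = 0.8820
CA = 0.8820 × 0.940 = 0.829 mmol/L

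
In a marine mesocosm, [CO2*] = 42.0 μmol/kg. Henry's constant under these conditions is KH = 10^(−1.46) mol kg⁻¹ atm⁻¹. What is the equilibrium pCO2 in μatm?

pCO2 = 1210 μatm

KH = 10^(−1.46) = 3.467×10^-2 mol kg⁻¹ atm⁻¹
pCO2 = [CO2*]/KH = 42.0×10^-6 / 3.467×10^-2 = 1.21×10^-3 atm = 1210 μatm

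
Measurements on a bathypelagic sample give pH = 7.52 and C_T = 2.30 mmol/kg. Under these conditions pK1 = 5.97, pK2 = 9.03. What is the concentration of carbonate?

[CO3²⁻] = 0.0671 mmol/kg

α₂ = 1 / (1 + [H⁺]/K2 + [H⁺]²/(K1K2)) = 1 / (1 + 10^+1.51 + 10^-0.04)
   = 1 / (1 + 32.359 + 0.91201) = 1/34.271 = 0.02918
[CO3²⁻] = α₂ × DIC = 0.02918 × 2.30 = 0.0671 mmol/kg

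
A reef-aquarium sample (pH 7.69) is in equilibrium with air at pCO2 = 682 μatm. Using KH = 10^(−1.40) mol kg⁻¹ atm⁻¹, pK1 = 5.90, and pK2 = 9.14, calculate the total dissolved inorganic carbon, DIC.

[CO2*] = KH · pCO2 = 10^(−1.40) × 682×10^-6 = 2.715×10^-5 mol/kg
α₀ = 1/(1 + K1/[H⁺] + K1K2/[H⁺]²) = 1/(1 + 10^+1.79 + 10^+0.34) = 0.01542
DIC = [CO2*]/α₀ = 2.715×10^-5 / 0.01542 = 1.76 mmol/kg

DIC = 1.76 mmol/kg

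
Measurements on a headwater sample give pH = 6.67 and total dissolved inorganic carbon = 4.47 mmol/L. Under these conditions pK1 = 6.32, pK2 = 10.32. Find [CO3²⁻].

[CO3²⁻] = 0.692 μmol/L

α₂ = 1 / (1 + [H⁺]/K2 + [H⁺]²/(K1K2)) = 1 / (1 + 10^+3.65 + 10^+3.30)
   = 1 / (1 + 4466.8 + 1995.3) = 1/6463.1 = 0.0001547
[CO3²⁻] = α₂ × DIC = 0.0001547 × 4.47 = 0.000692 mmol/L = 0.692 μmol/L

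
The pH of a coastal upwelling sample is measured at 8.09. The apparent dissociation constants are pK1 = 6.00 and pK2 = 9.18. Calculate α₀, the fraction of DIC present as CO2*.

α₀ = 0.00746

α₀ = 1 / (1 + K1/[H⁺] + K1K2/[H⁺]²) = 1 / (1 + 10^+2.09 + 10^+1.00)
   = 1 / (1 + 123.03 + 10.000) = 1/134.03 = 0.007461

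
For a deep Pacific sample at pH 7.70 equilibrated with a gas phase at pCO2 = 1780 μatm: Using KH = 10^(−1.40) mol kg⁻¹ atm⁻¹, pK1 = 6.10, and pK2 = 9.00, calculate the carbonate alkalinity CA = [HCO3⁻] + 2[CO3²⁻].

CA = 3.10 mmol/kg

[CO2*] = KH · pCO2 = 10^(−1.40) × 1780×10^-6 = 7.086×10^-5 mol/kg
α₀ = 1/(1 + K1/[H⁺] + K1K2/[H⁺]²) = 1/(1 + 10^+1.60 + 10^+0.30) = 0.02336
DIC = [CO2*]/α₀ = 7.086×10^-5 / 0.02336 = 3.033 mmol/kg
CA = (α₁ + 2α₂)·DIC = (0.9300 + 2×0.04661) × 3.033 = 3.10 mmol/kg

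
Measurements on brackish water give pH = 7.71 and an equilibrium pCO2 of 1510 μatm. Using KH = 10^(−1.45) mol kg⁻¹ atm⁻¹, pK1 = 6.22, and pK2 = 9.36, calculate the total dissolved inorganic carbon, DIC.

DIC = 1.75 mmol/kg

[CO2*] = KH · pCO2 = 10^(−1.45) × 1510×10^-6 = 5.358×10^-5 mol/kg
α₀ = 1/(1 + K1/[H⁺] + K1K2/[H⁺]²) = 1/(1 + 10^+1.49 + 10^-0.16) = 0.03068
DIC = [CO2*]/α₀ = 5.358×10^-5 / 0.03068 = 1.75 mmol/kg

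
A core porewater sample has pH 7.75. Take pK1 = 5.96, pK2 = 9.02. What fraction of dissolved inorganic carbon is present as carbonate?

α₂ = 0.0502

α₂ = 1 / (1 + [H⁺]/K2 + [H⁺]²/(K1K2)) = 1 / (1 + 10^+1.27 + 10^-0.52)
   = 1 / (1 + 18.621 + 0.30200) = 1/19.923 = 0.05019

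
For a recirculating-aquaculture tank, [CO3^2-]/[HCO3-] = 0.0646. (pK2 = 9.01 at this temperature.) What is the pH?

pH = 7.82

From K2 = [H⁺][CO3^2-]/[HCO3-]:  pH = pK2 + log₁₀([CO3^2-]/[HCO3-])
log₁₀(0.0646) = -1.190
pH = 9.01 + (-1.190) = 7.82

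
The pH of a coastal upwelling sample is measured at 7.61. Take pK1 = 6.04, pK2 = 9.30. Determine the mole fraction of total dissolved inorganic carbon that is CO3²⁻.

α₂ = 0.0195

α₂ = 1 / (1 + [H⁺]/K2 + [H⁺]²/(K1K2)) = 1 / (1 + 10^+1.69 + 10^+0.12)
   = 1 / (1 + 48.978 + 1.3183) = 1/51.296 = 0.01949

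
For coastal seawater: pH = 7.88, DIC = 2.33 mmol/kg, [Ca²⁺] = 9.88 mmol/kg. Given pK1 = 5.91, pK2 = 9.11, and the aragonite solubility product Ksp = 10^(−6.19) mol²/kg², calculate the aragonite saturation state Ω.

α₂ = 1 / (1 + [H⁺]/K2 + [H⁺]²/(K1K2)) = 1 / (1 + 10^+1.23 + 10^-0.74)
   = 1 / (1 + 16.982 + 0.18197) = 1/18.164 = 0.05505
[CO3²⁻] = α₂ × DIC = 0.05505 × 2.33 = 0.1283 mmol/kg
Ksp = 10^(−6.19) = 6.457×10^-7
Ω = [Ca²⁺][CO3²⁻]/Ksp = (9.88×10^-3)(1.283×10^-4) / 6.457×10^-7 = 1.96

Ω = 1.96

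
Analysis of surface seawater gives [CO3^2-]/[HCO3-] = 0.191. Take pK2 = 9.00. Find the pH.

From K2 = [H⁺][CO3^2-]/[HCO3-]:  pH = pK2 + log₁₀([CO3^2-]/[HCO3-])
log₁₀(0.191) = -0.719
pH = 9.00 + (-0.719) = 8.28

pH = 8.28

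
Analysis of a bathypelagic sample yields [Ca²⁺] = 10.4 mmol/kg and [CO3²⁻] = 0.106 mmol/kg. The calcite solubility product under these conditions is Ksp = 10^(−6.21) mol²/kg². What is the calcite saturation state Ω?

Ω = 1.79

Ksp = 10^(−6.21) = 6.166×10^-7
Ω = [Ca²⁺][CO3²⁻]/Ksp = (10.4×10^-3)(0.106×10^-3) / 6.166×10^-7 = 1.79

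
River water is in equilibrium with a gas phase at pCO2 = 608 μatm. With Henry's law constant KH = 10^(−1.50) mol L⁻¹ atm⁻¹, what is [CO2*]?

KH = 10^(−1.50) = 3.162×10^-2 mol L⁻¹ atm⁻¹
[CO2*] = KH · pCO2 = 3.162×10^-2 × 608×10^-6 atm = 1.92×10^-5 mol/L

[CO2*] = 19.2 μmol/L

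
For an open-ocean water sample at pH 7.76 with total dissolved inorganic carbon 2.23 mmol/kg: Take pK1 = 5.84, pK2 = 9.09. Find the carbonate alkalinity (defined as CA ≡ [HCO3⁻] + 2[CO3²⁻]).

CA = [HCO3⁻] + 2[CO3²⁻] = (α₁ + 2α₂)·DIC
At pH 7.76: [H⁺]/K1 = 10^-1.92 = 0.012023, K2/[H⁺] = 10^-1.33 = 0.046774
α₁ = 1/(1 + 0.012023 + 0.046774) = 1/1.0588 = 0.9445; α₂ = α₁·K2/[H⁺] = 0.04418
α₁ + 2α₂ = 1.0328
CA = 1.0328 × 2.23 = 2.30 mmol/kg

CA = 2.30 mmol/kg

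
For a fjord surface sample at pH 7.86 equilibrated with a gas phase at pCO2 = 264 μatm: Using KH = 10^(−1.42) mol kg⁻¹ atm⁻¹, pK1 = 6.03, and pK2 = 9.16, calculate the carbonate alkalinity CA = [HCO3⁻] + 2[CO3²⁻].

CA = 0.747 mmol/kg

[CO2*] = KH · pCO2 = 10^(−1.42) × 264×10^-6 = 1.004×10^-5 mol/kg
α₀ = 1/(1 + K1/[H⁺] + K1K2/[H⁺]²) = 1/(1 + 10^+1.83 + 10^+0.53) = 0.01389
DIC = [CO2*]/α₀ = 1.004×10^-5 / 0.01389 = 0.7226 mmol/kg
CA = (α₁ + 2α₂)·DIC = (0.9390 + 2×0.04706) × 0.7226 = 0.747 mmol/kg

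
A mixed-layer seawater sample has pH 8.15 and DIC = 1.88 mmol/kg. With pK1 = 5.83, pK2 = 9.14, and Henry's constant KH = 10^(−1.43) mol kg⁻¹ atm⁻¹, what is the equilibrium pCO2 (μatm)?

pCO2 = 219 μatm

α₀ = 1 / (1 + K1/[H⁺] + K1K2/[H⁺]²) = 1 / (1 + 10^+2.32 + 10^+1.33)
   = 1 / (1 + 208.93 + 21.380) = 1/231.31 = 0.004323
[CO2*] = α₀ × DIC = 0.004323 × 1.88 = 0.008128 mmol/kg = 8.128 μmol/kg
pCO2 = [CO2*]/KH = 8.128×10^-6 / 3.715×10^-2 = 219 μatm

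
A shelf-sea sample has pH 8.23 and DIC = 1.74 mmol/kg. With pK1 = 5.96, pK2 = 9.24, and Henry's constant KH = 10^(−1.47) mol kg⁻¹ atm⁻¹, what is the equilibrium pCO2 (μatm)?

α₀ = 1 / (1 + K1/[H⁺] + K1K2/[H⁺]²) = 1 / (1 + 10^+2.27 + 10^+1.26)
   = 1 / (1 + 186.21 + 18.197) = 1/205.41 = 0.004868
[CO2*] = α₀ × DIC = 0.004868 × 1.74 = 0.008471 mmol/kg = 8.471 μmol/kg
pCO2 = [CO2*]/KH = 8.471×10^-6 / 3.388×10^-2 = 250 μatm

pCO2 = 250 μatm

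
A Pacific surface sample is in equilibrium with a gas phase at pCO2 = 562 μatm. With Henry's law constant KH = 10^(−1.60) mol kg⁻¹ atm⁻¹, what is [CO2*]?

[CO2*] = 14.1 μmol/kg

KH = 10^(−1.60) = 2.512×10^-2 mol kg⁻¹ atm⁻¹
[CO2*] = KH · pCO2 = 2.512×10^-2 × 562×10^-6 atm = 1.41×10^-5 mol/kg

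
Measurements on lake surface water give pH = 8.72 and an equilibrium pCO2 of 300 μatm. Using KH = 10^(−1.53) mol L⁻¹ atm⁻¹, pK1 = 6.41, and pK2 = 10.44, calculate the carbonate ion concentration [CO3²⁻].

[CO2*] = KH · pCO2 = 10^(−1.53) × 300×10^-6 = 8.854×10^-6 mol/L
α₀ = 1/(1 + K1/[H⁺] + K1K2/[H⁺]²) = 1/(1 + 10^+2.31 + 10^+0.59) = 0.004783
DIC = [CO2*]/α₀ = 8.854×10^-6 / 0.004783 = 1.851 mmol/L
[CO3²⁻] = α₂·DIC; α₂ = 0.01861, so [CO3²⁻] = 0.01861 × 1.851 = 0.0344 mmol/L

[CO3²⁻] = 0.0344 mmol/L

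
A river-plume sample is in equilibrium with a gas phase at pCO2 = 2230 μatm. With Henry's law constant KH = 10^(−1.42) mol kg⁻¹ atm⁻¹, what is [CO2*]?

[CO2*] = 84.8 μmol/kg

KH = 10^(−1.42) = 3.802×10^-2 mol kg⁻¹ atm⁻¹
[CO2*] = KH · pCO2 = 3.802×10^-2 × 2230×10^-6 atm = 8.48×10^-5 mol/kg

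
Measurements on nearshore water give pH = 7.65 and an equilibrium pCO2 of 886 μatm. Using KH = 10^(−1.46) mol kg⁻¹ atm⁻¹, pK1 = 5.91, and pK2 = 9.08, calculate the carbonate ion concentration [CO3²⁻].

[CO3²⁻] = 0.0627 mmol/kg

[CO2*] = KH · pCO2 = 10^(−1.46) × 886×10^-6 = 3.072×10^-5 mol/kg
α₀ = 1/(1 + K1/[H⁺] + K1K2/[H⁺]²) = 1/(1 + 10^+1.74 + 10^+0.31) = 0.01724
DIC = [CO2*]/α₀ = 3.072×10^-5 / 0.01724 = 1.782 mmol/kg
[CO3²⁻] = α₂·DIC; α₂ = 0.03520, so [CO3²⁻] = 0.03520 × 1.782 = 0.0627 mmol/kg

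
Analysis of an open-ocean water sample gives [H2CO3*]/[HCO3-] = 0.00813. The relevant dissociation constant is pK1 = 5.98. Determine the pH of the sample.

pH = 8.07

From K1 = [H⁺][HCO3-]/[H2CO3*]:  pH = pK1 − log₁₀([H2CO3*]/[HCO3-])
log₁₀(0.00813) = -2.090
pH = 5.98 − (-2.090) = 8.07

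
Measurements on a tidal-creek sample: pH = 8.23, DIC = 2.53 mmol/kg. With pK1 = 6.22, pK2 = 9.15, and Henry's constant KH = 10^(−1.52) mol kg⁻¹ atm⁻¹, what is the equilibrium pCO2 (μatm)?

pCO2 = 725 μatm

α₀ = 1 / (1 + K1/[H⁺] + K1K2/[H⁺]²) = 1 / (1 + 10^+2.01 + 10^+1.09)
   = 1 / (1 + 102.33 + 12.303) = 1/115.63 = 0.008648
[CO2*] = α₀ × DIC = 0.008648 × 2.53 = 0.02188 mmol/kg
pCO2 = [CO2*]/KH = 2.188×10^-5 / 3.020×10^-2 = 725 μatm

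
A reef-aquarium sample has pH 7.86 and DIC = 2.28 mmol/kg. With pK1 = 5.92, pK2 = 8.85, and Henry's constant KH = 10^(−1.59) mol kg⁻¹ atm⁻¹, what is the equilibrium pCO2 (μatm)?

pCO2 = 914 μatm

α₀ = 1 / (1 + K1/[H⁺] + K1K2/[H⁺]²) = 1 / (1 + 10^+1.94 + 10^+0.95)
   = 1 / (1 + 87.096 + 8.9125) = 1/97.009 = 0.01031
[CO2*] = α₀ × DIC = 0.01031 × 2.28 = 0.02350 mmol/kg
pCO2 = [CO2*]/KH = 2.350×10^-5 / 2.570×10^-2 = 914 μatm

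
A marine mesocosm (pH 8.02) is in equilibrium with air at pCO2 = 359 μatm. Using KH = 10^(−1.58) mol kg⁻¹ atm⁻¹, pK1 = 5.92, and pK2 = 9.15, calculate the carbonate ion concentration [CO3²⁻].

[CO2*] = KH · pCO2 = 10^(−1.58) × 359×10^-6 = 9.443×10^-6 mol/kg
α₀ = 1/(1 + K1/[H⁺] + K1K2/[H⁺]²) = 1/(1 + 10^+2.10 + 10^+0.97) = 0.007341
DIC = [CO2*]/α₀ = 9.443×10^-6 / 0.007341 = 1.286 mmol/kg
[CO3²⁻] = α₂·DIC; α₂ = 0.06851, so [CO3²⁻] = 0.06851 × 1.286 = 0.0881 mmol/kg

[CO3²⁻] = 0.0881 mmol/kg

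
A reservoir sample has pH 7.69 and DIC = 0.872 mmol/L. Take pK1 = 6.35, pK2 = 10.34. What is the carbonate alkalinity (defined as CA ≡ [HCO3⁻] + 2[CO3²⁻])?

CA = 0.836 mmol/L

CA = [HCO3⁻] + 2[CO3²⁻] = (α₁ + 2α₂)·DIC
At pH 7.69: [H⁺]/K1 = 10^-1.34 = 0.045709, K2/[H⁺] = 10^-2.65 = 0.0022387
α₁ = 1/(1 + 0.045709 + 0.0022387) = 1/1.0479 = 0.9542; α₂ = α₁·K2/[H⁺] = 0.002136
α₁ + 2α₂ = 0.9585
CA = 0.9585 × 0.872 = 0.836 mmol/L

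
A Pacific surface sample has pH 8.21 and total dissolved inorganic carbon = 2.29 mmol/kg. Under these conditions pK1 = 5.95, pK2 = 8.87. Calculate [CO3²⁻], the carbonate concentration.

α₂ = 1 / (1 + [H⁺]/K2 + [H⁺]²/(K1K2)) = 1 / (1 + 10^+0.66 + 10^-1.60)
   = 1 / (1 + 4.5709 + 0.025119) = 1/5.5960 = 0.1787
[CO3²⁻] = α₂ × DIC = 0.1787 × 2.29 = 0.409 mmol/kg

[CO3²⁻] = 0.409 mmol/kg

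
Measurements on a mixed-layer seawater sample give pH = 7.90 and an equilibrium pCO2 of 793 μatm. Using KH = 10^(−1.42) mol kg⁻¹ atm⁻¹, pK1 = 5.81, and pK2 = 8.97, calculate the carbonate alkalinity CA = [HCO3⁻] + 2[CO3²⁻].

CA = 4.34 mmol/kg

[CO2*] = KH · pCO2 = 10^(−1.42) × 793×10^-6 = 3.015×10^-5 mol/kg
α₀ = 1/(1 + K1/[H⁺] + K1K2/[H⁺]²) = 1/(1 + 10^+2.09 + 10^+1.02) = 0.007435
DIC = [CO2*]/α₀ = 3.015×10^-5 / 0.007435 = 4.055 mmol/kg
CA = (α₁ + 2α₂)·DIC = (0.9147 + 2×0.07785) × 4.055 = 4.34 mmol/kg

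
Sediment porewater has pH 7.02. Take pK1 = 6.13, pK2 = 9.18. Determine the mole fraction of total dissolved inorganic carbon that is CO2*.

α₀ = 1 / (1 + K1/[H⁺] + K1K2/[H⁺]²) = 1 / (1 + 10^+0.89 + 10^-1.27)
   = 1 / (1 + 7.7625 + 0.053703) = 1/8.8162 = 0.1134

α₀ = 0.113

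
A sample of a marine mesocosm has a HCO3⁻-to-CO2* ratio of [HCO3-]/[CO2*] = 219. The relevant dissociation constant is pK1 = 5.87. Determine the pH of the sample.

pH = 8.21

From K1 = [H⁺][HCO3-]/[CO2*]:  pH = pK1 + log₁₀([HCO3-]/[CO2*])
log₁₀(219) = +2.340
pH = 5.87 + (+2.340) = 8.21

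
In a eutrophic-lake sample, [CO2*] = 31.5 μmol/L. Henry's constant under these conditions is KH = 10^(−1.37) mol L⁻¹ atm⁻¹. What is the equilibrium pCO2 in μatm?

KH = 10^(−1.37) = 4.266×10^-2 mol L⁻¹ atm⁻¹
pCO2 = [CO2*]/KH = 31.5×10^-6 / 4.266×10^-2 = 7.38×10^-4 atm = 738 μatm

pCO2 = 738 μatm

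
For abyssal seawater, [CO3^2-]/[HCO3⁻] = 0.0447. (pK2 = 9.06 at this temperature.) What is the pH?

From K2 = [H⁺][CO3^2-]/[HCO3⁻]:  pH = pK2 + log₁₀([CO3^2-]/[HCO3⁻])
log₁₀(0.0447) = -1.350
pH = 9.06 + (-1.350) = 7.71

pH = 7.71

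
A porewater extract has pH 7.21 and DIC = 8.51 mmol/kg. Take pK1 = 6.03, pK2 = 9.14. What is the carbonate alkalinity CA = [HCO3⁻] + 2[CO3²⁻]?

CA = [HCO3⁻] + 2[CO3²⁻] = (α₁ + 2α₂)·DIC
At pH 7.21: [H⁺]/K1 = 10^-1.18 = 0.066069, K2/[H⁺] = 10^-1.93 = 0.011749
α₁ = 1/(1 + 0.066069 + 0.011749) = 1/1.0778 = 0.9278; α₂ = α₁·K2/[H⁺] = 0.01090
α₁ + 2α₂ = 0.9496
CA = 0.9496 × 8.51 = 8.08 mmol/kg

CA = 8.08 mmol/kg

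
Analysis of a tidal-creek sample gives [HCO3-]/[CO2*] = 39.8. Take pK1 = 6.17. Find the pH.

From K1 = [H⁺][HCO3-]/[CO2*]:  pH = pK1 + log₁₀([HCO3-]/[CO2*])
log₁₀(39.8) = +1.600
pH = 6.17 + (+1.600) = 7.77

pH = 7.77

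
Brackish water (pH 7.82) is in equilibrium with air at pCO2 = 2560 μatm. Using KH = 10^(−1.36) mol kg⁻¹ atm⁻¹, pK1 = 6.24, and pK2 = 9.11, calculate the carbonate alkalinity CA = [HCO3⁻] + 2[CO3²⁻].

CA = 4.68 mmol/kg

[CO2*] = KH · pCO2 = 10^(−1.36) × 2560×10^-6 = 1.117×10^-4 mol/kg
α₀ = 1/(1 + K1/[H⁺] + K1K2/[H⁺]²) = 1/(1 + 10^+1.58 + 10^+0.29) = 0.02441
DIC = [CO2*]/α₀ = 1.117×10^-4 / 0.02441 = 4.578 mmol/kg
CA = (α₁ + 2α₂)·DIC = (0.9280 + 2×0.04759) × 4.578 = 4.68 mmol/kg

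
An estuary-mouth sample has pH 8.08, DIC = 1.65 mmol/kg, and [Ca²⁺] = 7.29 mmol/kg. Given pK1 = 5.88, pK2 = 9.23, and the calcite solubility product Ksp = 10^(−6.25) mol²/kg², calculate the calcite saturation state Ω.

α₂ = 1 / (1 + [H⁺]/K2 + [H⁺]²/(K1K2)) = 1 / (1 + 10^+1.15 + 10^-1.05)
   = 1 / (1 + 14.125 + 0.089125) = 1/15.215 = 0.06573
[CO3²⁻] = α₂ × DIC = 0.06573 × 1.65 = 0.1084 mmol/kg
Ksp = 10^(−6.25) = 5.623×10^-7
Ω = [Ca²⁺][CO3²⁻]/Ksp = (7.29×10^-3)(1.084×10^-4) / 5.623×10^-7 = 1.41

Ω = 1.41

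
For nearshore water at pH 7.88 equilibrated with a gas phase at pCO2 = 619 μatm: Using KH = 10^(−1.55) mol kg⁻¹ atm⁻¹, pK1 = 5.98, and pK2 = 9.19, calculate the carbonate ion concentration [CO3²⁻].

[CO2*] = KH · pCO2 = 10^(−1.55) × 619×10^-6 = 1.745×10^-5 mol/kg
α₀ = 1/(1 + K1/[H⁺] + K1K2/[H⁺]²) = 1/(1 + 10^+1.90 + 10^+0.59) = 0.01186
DIC = [CO2*]/α₀ = 1.745×10^-5 / 0.01186 = 1.471 mmol/kg
[CO3²⁻] = α₂·DIC; α₂ = 0.04614, so [CO3²⁻] = 0.04614 × 1.471 = 0.0679 mmol/kg

[CO3²⁻] = 0.0679 mmol/kg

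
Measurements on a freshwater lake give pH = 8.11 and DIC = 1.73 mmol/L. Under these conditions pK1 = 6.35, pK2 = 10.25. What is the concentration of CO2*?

α₀ = 1 / (1 + K1/[H⁺] + K1K2/[H⁺]²) = 1 / (1 + 10^+1.76 + 10^-0.38)
   = 1 / (1 + 57.544 + 0.41687) = 1/58.961 = 0.01696
[CO2*] = α₀ × DIC = 0.01696 × 1.73 = 0.0293 mmol/L

[CO2*] = 0.0293 mmol/L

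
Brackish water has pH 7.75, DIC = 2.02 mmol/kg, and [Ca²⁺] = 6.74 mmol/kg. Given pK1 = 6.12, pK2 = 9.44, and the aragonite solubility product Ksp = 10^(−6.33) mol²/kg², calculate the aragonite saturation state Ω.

Ω = 0.569

α₂ = 1 / (1 + [H⁺]/K2 + [H⁺]²/(K1K2)) = 1 / (1 + 10^+1.69 + 10^+0.06)
   = 1 / (1 + 48.978 + 1.1482) = 1/51.126 = 0.01956
[CO3²⁻] = α₂ × DIC = 0.01956 × 2.02 = 0.03951 mmol/kg
Ksp = 10^(−6.33) = 4.677×10^-7
Ω = [Ca²⁺][CO3²⁻]/Ksp = (6.74×10^-3)(3.951×10^-5) / 4.677×10^-7 = 0.569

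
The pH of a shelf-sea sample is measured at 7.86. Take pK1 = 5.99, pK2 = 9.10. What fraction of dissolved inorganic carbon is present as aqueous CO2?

α₀ = 0.0126

α₀ = 1 / (1 + K1/[H⁺] + K1K2/[H⁺]²) = 1 / (1 + 10^+1.87 + 10^+0.63)
   = 1 / (1 + 74.131 + 4.2658) = 1/79.397 = 0.01259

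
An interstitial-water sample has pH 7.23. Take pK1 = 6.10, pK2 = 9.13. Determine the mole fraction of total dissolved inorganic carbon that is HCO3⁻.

α₁ = 0.920

α₁ = 1 / (1 + [H⁺]/K1 + K2/[H⁺]) = 1 / (1 + 10^-1.13 + 10^-1.90)
   = 1 / (1 + 0.074131 + 0.012589) = 1/1.0867 = 0.9202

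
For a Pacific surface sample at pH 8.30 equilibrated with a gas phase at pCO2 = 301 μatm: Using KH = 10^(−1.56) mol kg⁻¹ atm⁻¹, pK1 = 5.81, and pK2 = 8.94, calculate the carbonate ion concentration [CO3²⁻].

[CO3²⁻] = 0.587 mmol/kg

[CO2*] = KH · pCO2 = 10^(−1.56) × 301×10^-6 = 8.290×10^-6 mol/kg
α₀ = 1/(1 + K1/[H⁺] + K1K2/[H⁺]²) = 1/(1 + 10^+2.49 + 10^+1.85) = 0.002626
DIC = [CO2*]/α₀ = 8.290×10^-6 / 0.002626 = 3.157 mmol/kg
[CO3²⁻] = α₂·DIC; α₂ = 0.1859, so [CO3²⁻] = 0.1859 × 3.157 = 0.587 mmol/kg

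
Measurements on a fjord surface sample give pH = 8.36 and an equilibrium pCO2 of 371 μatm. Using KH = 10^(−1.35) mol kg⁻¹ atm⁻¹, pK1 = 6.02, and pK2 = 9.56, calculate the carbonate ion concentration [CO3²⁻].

[CO2*] = KH · pCO2 = 10^(−1.35) × 371×10^-6 = 1.657×10^-5 mol/kg
α₀ = 1/(1 + K1/[H⁺] + K1K2/[H⁺]²) = 1/(1 + 10^+2.34 + 10^+1.14) = 0.004281
DIC = [CO2*]/α₀ = 1.657×10^-5 / 0.004281 = 3.871 mmol/kg
[CO3²⁻] = α₂·DIC; α₂ = 0.05910, so [CO3²⁻] = 0.05910 × 3.871 = 0.229 mmol/kg

[CO3²⁻] = 0.229 mmol/kg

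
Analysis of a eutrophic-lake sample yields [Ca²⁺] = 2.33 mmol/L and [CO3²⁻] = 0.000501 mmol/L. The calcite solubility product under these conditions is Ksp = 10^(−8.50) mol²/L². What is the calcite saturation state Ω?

Ksp = 10^(−8.50) = 3.162×10^-9
Ω = [Ca²⁺][CO3²⁻]/Ksp = (2.33×10^-3)(0.000501×10^-3) / 3.162×10^-9 = 0.369

Ω = 0.369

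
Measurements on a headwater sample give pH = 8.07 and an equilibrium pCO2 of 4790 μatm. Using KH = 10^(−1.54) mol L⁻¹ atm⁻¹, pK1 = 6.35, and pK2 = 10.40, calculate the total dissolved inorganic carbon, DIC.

DIC = 7.42 mmol/L

[CO2*] = KH · pCO2 = 10^(−1.54) × 4790×10^-6 = 1.381×10^-4 mol/L
α₀ = 1/(1 + K1/[H⁺] + K1K2/[H⁺]²) = 1/(1 + 10^+1.72 + 10^-0.61) = 0.01861
DIC = [CO2*]/α₀ = 1.381×10^-4 / 0.01861 = 7.42 mmol/L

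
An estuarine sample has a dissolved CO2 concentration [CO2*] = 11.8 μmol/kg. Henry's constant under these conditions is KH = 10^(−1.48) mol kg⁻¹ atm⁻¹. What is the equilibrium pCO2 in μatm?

KH = 10^(−1.48) = 3.311×10^-2 mol kg⁻¹ atm⁻¹
pCO2 = [CO2*]/KH = 11.8×10^-6 / 3.311×10^-2 = 3.56×10^-4 atm = 356 μatm

pCO2 = 356 μatm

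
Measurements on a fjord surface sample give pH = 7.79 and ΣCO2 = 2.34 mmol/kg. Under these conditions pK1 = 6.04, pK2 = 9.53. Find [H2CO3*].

[CO2*] = 0.0402 mmol/kg

α₀ = 1 / (1 + K1/[H⁺] + K1K2/[H⁺]²) = 1 / (1 + 10^+1.75 + 10^+0.01)
   = 1 / (1 + 56.234 + 1.0233) = 1/58.257 = 0.01717
[CO2*] = α₀ × DIC = 0.01717 × 2.34 = 0.0402 mmol/kg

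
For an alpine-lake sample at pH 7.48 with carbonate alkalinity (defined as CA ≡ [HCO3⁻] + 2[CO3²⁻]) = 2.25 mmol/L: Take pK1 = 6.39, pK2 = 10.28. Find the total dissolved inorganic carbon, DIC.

DIC = 2.43 mmol/L

CA = [HCO3⁻] + 2[CO3²⁻] = (α₁ + 2α₂)·DIC
At pH 7.48: [H⁺]/K1 = 10^-1.09 = 0.081283, K2/[H⁺] = 10^-2.80 = 0.0015849
α₁ = 1/(1 + 0.081283 + 0.0015849) = 1/1.0829 = 0.9235; α₂ = α₁·K2/[H⁺] = 0.001464
α₁ + 2α₂ = 0.9264
DIC = CA / (α₁ + 2α₂) = 2.25 / 0.9264 = 2.43 mmol/L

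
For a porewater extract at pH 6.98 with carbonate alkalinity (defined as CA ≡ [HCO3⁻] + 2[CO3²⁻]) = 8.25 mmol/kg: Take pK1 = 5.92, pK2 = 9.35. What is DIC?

CA = [HCO3⁻] + 2[CO3²⁻] = (α₁ + 2α₂)·DIC
At pH 6.98: [H⁺]/K1 = 10^-1.06 = 0.087096, K2/[H⁺] = 10^-2.37 = 0.0042658
α₁ = 1/(1 + 0.087096 + 0.0042658) = 1/1.0914 = 0.9163; α₂ = α₁·K2/[H⁺] = 0.003909
α₁ + 2α₂ = 0.9241
DIC = CA / (α₁ + 2α₂) = 8.25 / 0.9241 = 8.93 mmol/kg

DIC = 8.93 mmol/kg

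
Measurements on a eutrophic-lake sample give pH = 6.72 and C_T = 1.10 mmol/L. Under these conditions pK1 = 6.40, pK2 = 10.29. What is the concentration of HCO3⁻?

[HCO3⁻] = 0.744 mmol/L

α₁ = 1 / (1 + [H⁺]/K1 + K2/[H⁺]) = 1 / (1 + 10^-0.32 + 10^-3.57)
   = 1 / (1 + 0.47863 + 0.00026915) = 1/1.4789 = 0.6762
[HCO3⁻] = α₁ × DIC = 0.6762 × 1.10 = 0.744 mmol/L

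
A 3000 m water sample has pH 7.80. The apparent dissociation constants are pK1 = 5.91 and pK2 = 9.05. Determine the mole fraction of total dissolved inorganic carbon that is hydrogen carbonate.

α₁ = 0.935

α₁ = 1 / (1 + [H⁺]/K1 + K2/[H⁺]) = 1 / (1 + 10^-1.89 + 10^-1.25)
   = 1 / (1 + 0.012882 + 0.056234) = 1/1.0691 = 0.9354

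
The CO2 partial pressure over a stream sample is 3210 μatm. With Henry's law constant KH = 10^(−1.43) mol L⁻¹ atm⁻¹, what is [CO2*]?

[CO2*] = 119 μmol/L

KH = 10^(−1.43) = 3.715×10^-2 mol L⁻¹ atm⁻¹
[CO2*] = KH · pCO2 = 3.715×10^-2 × 3210×10^-6 atm = 1.19×10^-4 mol/L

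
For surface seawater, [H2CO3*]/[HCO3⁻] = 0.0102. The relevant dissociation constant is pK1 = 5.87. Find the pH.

From K1 = [H⁺][HCO3⁻]/[H2CO3*]:  pH = pK1 − log₁₀([H2CO3*]/[HCO3⁻])
log₁₀(0.0102) = -1.991
pH = 5.87 − (-1.991) = 7.86

pH = 7.86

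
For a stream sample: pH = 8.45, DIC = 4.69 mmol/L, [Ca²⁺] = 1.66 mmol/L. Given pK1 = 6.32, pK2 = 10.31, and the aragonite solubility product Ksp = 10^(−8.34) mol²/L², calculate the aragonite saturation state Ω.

α₂ = 1 / (1 + [H⁺]/K2 + [H⁺]²/(K1K2)) = 1 / (1 + 10^+1.86 + 10^-0.27)
   = 1 / (1 + 72.444 + 0.53703) = 1/73.981 = 0.01352
[CO3²⁻] = α₂ × DIC = 0.01352 × 4.69 = 0.06339 mmol/L
Ksp = 10^(−8.34) = 4.571×10^-9
Ω = [Ca²⁺][CO3²⁻]/Ksp = (1.66×10^-3)(6.339×10^-5) / 4.571×10^-9 = 23.0

Ω = 23.0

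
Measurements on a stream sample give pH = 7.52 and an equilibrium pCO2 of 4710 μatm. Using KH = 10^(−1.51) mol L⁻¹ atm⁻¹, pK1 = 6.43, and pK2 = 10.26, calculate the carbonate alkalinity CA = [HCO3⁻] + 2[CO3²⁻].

CA = 1.80 mmol/L

[CO2*] = KH · pCO2 = 10^(−1.51) × 4710×10^-6 = 1.456×10^-4 mol/L
α₀ = 1/(1 + K1/[H⁺] + K1K2/[H⁺]²) = 1/(1 + 10^+1.09 + 10^-1.65) = 0.07505
DIC = [CO2*]/α₀ = 1.456×10^-4 / 0.07505 = 1.940 mmol/L
CA = (α₁ + 2α₂)·DIC = (0.9233 + 2×0.001680) × 1.940 = 1.80 mmol/L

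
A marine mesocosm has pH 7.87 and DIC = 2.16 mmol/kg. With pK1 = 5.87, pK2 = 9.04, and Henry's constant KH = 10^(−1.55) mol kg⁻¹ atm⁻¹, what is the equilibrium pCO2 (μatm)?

α₀ = 1 / (1 + K1/[H⁺] + K1K2/[H⁺]²) = 1 / (1 + 10^+2.00 + 10^+0.83)
   = 1 / (1 + 100.00 + 6.7608) = 1/107.76 = 0.009280
[CO2*] = α₀ × DIC = 0.009280 × 2.16 = 0.02004 mmol/kg
pCO2 = [CO2*]/KH = 2.004×10^-5 / 2.818×10^-2 = 711 μatm

pCO2 = 711 μatm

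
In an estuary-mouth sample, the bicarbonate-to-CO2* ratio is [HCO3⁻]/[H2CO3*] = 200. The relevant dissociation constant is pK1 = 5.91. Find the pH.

pH = 8.21

From K1 = [H⁺][HCO3⁻]/[H2CO3*]:  pH = pK1 + log₁₀([HCO3⁻]/[H2CO3*])
log₁₀(200) = +2.301
pH = 5.91 + (+2.301) = 8.21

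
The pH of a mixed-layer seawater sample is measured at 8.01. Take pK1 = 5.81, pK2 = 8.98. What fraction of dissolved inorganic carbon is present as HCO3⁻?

α₁ = 1 / (1 + [H⁺]/K1 + K2/[H⁺]) = 1 / (1 + 10^-2.20 + 10^-0.97)
   = 1 / (1 + 0.0063096 + 0.10715) = 1/1.1135 = 0.8981

α₁ = 0.898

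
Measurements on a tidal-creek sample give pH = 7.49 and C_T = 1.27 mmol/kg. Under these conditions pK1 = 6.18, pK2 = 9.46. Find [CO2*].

[CO2*] = 0.0587 mmol/kg

α₀ = 1 / (1 + K1/[H⁺] + K1K2/[H⁺]²) = 1 / (1 + 10^+1.31 + 10^-0.66)
   = 1 / (1 + 20.417 + 0.21878) = 1/21.636 = 0.04622
[CO2*] = α₀ × DIC = 0.04622 × 1.27 = 0.0587 mmol/kg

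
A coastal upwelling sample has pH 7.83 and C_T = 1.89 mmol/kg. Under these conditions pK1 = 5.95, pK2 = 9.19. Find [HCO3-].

[HCO3⁻] = 1.79 mmol/kg

α₁ = 1 / (1 + [H⁺]/K1 + K2/[H⁺]) = 1 / (1 + 10^-1.88 + 10^-1.36)
   = 1 / (1 + 0.013183 + 0.043652) = 1/1.0568 = 0.9462
[HCO3⁻] = α₁ × DIC = 0.9462 × 1.89 = 1.79 mmol/kg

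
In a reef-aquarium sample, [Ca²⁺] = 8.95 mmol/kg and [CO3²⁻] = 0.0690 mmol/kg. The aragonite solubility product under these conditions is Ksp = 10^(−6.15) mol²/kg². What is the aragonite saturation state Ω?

Ksp = 10^(−6.15) = 7.079×10^-7
Ω = [Ca²⁺][CO3²⁻]/Ksp = (8.95×10^-3)(0.0690×10^-3) / 7.079×10^-7 = 0.872

Ω = 0.872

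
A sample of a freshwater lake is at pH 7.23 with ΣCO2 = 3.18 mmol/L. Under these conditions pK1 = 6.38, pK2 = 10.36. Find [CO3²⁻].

α₂ = 1 / (1 + [H⁺]/K2 + [H⁺]²/(K1K2)) = 1 / (1 + 10^+3.13 + 10^+2.28)
   = 1 / (1 + 1349.0 + 190.55) = 1/1540.5 = 0.0006491
[CO3²⁻] = α₂ × DIC = 0.0006491 × 3.18 = 0.00206 mmol/L = 2.06 μmol/L

[CO3²⁻] = 2.06 μmol/L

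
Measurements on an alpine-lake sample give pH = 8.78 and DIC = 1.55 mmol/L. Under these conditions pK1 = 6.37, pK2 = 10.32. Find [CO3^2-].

[CO3²⁻] = 0.0433 mmol/L

α₂ = 1 / (1 + [H⁺]/K2 + [H⁺]²/(K1K2)) = 1 / (1 + 10^+1.54 + 10^-0.87)
   = 1 / (1 + 34.674 + 0.13490) = 1/35.809 = 0.02793
[CO3²⁻] = α₂ × DIC = 0.02793 × 1.55 = 0.0433 mmol/L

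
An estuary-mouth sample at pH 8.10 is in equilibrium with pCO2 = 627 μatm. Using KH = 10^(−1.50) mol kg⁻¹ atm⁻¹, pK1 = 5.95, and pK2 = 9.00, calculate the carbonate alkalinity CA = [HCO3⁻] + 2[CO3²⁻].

CA = 3.51 mmol/kg

[CO2*] = KH · pCO2 = 10^(−1.50) × 627×10^-6 = 1.983×10^-5 mol/kg
α₀ = 1/(1 + K1/[H⁺] + K1K2/[H⁺]²) = 1/(1 + 10^+2.15 + 10^+1.25) = 0.006249
DIC = [CO2*]/α₀ = 1.983×10^-5 / 0.006249 = 3.173 mmol/kg
CA = (α₁ + 2α₂)·DIC = (0.8826 + 2×0.1111) × 3.173 = 3.51 mmol/kg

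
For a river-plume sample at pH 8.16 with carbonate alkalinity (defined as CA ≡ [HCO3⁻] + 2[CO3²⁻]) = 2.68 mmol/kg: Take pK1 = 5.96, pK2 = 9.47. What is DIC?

DIC = 2.58 mmol/kg

CA = [HCO3⁻] + 2[CO3²⁻] = (α₁ + 2α₂)·DIC
At pH 8.16: [H⁺]/K1 = 10^-2.20 = 0.0063096, K2/[H⁺] = 10^-1.31 = 0.048978
α₁ = 1/(1 + 0.0063096 + 0.048978) = 1/1.0553 = 0.9476; α₂ = α₁·K2/[H⁺] = 0.04641
α₁ + 2α₂ = 1.0404
DIC = CA / (α₁ + 2α₂) = 2.68 / 1.0404 = 2.58 mmol/kg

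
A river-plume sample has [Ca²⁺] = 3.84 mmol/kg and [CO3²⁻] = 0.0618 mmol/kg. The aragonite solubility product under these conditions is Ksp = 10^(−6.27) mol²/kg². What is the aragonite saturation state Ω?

Ω = 0.442

Ksp = 10^(−6.27) = 5.370×10^-7
Ω = [Ca²⁺][CO3²⁻]/Ksp = (3.84×10^-3)(0.0618×10^-3) / 5.370×10^-7 = 0.442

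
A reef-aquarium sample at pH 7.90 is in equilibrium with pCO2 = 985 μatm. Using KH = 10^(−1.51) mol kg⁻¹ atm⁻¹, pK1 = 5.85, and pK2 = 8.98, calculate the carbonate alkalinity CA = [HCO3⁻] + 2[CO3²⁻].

CA = 3.98 mmol/kg

[CO2*] = KH · pCO2 = 10^(−1.51) × 985×10^-6 = 3.044×10^-5 mol/kg
α₀ = 1/(1 + K1/[H⁺] + K1K2/[H⁺]²) = 1/(1 + 10^+2.05 + 10^+0.97) = 0.008161
DIC = [CO2*]/α₀ = 3.044×10^-5 / 0.008161 = 3.730 mmol/kg
CA = (α₁ + 2α₂)·DIC = (0.9157 + 2×0.07616) × 3.730 = 3.98 mmol/kg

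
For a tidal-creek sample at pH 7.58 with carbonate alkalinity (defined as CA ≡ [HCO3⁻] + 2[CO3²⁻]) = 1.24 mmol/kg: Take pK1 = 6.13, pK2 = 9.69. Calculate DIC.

CA = [HCO3⁻] + 2[CO3²⁻] = (α₁ + 2α₂)·DIC
At pH 7.58: [H⁺]/K1 = 10^-1.45 = 0.035481, K2/[H⁺] = 10^-2.11 = 0.0077625
α₁ = 1/(1 + 0.035481 + 0.0077625) = 1/1.0432 = 0.9585; α₂ = α₁·K2/[H⁺] = 0.007441
α₁ + 2α₂ = 0.9734
DIC = CA / (α₁ + 2α₂) = 1.24 / 0.9734 = 1.27 mmol/kg

DIC = 1.27 mmol/kg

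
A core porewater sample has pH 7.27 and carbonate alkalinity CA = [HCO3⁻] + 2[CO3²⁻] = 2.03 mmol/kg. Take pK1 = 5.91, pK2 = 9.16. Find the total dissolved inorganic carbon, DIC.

DIC = 2.09 mmol/kg

CA = [HCO3⁻] + 2[CO3²⁻] = (α₁ + 2α₂)·DIC
At pH 7.27: [H⁺]/K1 = 10^-1.36 = 0.043652, K2/[H⁺] = 10^-1.89 = 0.012882
α₁ = 1/(1 + 0.043652 + 0.012882) = 1/1.0565 = 0.9465; α₂ = α₁·K2/[H⁺] = 0.01219
α₁ + 2α₂ = 0.9709
DIC = CA / (α₁ + 2α₂) = 2.03 / 0.9709 = 2.09 mmol/kg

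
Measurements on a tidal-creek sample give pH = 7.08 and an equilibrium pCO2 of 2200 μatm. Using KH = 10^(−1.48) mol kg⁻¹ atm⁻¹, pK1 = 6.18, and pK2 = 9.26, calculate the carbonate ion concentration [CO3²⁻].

[CO2*] = KH · pCO2 = 10^(−1.48) × 2200×10^-6 = 7.285×10^-5 mol/kg
α₀ = 1/(1 + K1/[H⁺] + K1K2/[H⁺]²) = 1/(1 + 10^+0.90 + 10^-1.28) = 0.1112
DIC = [CO2*]/α₀ = 7.285×10^-5 / 0.1112 = 0.6553 mmol/kg
[CO3²⁻] = α₂·DIC; α₂ = 0.005834, so [CO3²⁻] = 0.005834 × 0.6553 = 0.00382 mmol/kg = 3.82 μmol/kg

[CO3²⁻] = 3.82 μmol/kg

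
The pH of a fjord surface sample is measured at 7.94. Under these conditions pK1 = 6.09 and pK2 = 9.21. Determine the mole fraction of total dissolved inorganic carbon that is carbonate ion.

α₂ = 0.0503

α₂ = 1 / (1 + [H⁺]/K2 + [H⁺]²/(K1K2)) = 1 / (1 + 10^+1.27 + 10^-0.58)
   = 1 / (1 + 18.621 + 0.26303) = 1/19.884 = 0.05029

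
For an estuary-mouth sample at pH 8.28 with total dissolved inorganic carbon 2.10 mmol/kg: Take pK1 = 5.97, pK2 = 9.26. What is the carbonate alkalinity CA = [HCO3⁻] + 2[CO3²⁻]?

CA = [HCO3⁻] + 2[CO3²⁻] = (α₁ + 2α₂)·DIC
At pH 8.28: [H⁺]/K1 = 10^-2.31 = 0.0048978, K2/[H⁺] = 10^-0.98 = 0.10471
α₁ = 1/(1 + 0.0048978 + 0.10471) = 1/1.1096 = 0.9012; α₂ = α₁·K2/[H⁺] = 0.09437
α₁ + 2α₂ = 1.0900
CA = 1.0900 × 2.10 = 2.29 mmol/kg

CA = 2.29 mmol/kg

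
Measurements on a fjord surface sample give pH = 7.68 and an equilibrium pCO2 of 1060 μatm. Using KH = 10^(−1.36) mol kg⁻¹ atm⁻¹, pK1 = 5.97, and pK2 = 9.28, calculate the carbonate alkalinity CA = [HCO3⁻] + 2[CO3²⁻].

CA = 2.49 mmol/kg

[CO2*] = KH · pCO2 = 10^(−1.36) × 1060×10^-6 = 4.627×10^-5 mol/kg
α₀ = 1/(1 + K1/[H⁺] + K1K2/[H⁺]²) = 1/(1 + 10^+1.71 + 10^+0.11) = 0.01867
DIC = [CO2*]/α₀ = 4.627×10^-5 / 0.01867 = 2.479 mmol/kg
CA = (α₁ + 2α₂)·DIC = (0.9573 + 2×0.02405) × 2.479 = 2.49 mmol/kg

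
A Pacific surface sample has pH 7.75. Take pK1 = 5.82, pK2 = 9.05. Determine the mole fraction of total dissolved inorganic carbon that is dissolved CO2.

α₀ = 0.0111

α₀ = 1 / (1 + K1/[H⁺] + K1K2/[H⁺]²) = 1 / (1 + 10^+1.93 + 10^+0.63)
   = 1 / (1 + 85.114 + 4.2658) = 1/90.380 = 0.01106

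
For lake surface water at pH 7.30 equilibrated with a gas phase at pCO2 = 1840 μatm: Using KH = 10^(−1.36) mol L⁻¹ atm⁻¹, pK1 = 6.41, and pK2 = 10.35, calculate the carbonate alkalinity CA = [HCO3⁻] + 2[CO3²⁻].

CA = 0.625 mmol/L

[CO2*] = KH · pCO2 = 10^(−1.36) × 1840×10^-6 = 8.032×10^-5 mol/L
α₀ = 1/(1 + K1/[H⁺] + K1K2/[H⁺]²) = 1/(1 + 10^+0.89 + 10^-2.16) = 0.1140
DIC = [CO2*]/α₀ = 8.032×10^-5 / 0.1140 = 0.7043 mmol/L
CA = (α₁ + 2α₂)·DIC = (0.8852 + 2×0.0007889) × 0.7043 = 0.625 mmol/L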